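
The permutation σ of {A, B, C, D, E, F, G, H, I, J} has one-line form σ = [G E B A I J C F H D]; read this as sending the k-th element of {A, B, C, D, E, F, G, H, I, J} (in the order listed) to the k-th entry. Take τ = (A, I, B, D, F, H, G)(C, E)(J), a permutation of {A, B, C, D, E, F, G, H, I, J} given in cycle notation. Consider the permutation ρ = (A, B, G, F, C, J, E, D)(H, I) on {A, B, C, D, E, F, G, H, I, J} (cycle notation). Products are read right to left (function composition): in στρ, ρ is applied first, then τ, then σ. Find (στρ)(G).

F

Chase G: ρ(G) = F; τ(F) = H; σ(H) = F. Hence (στρ)(G) = F.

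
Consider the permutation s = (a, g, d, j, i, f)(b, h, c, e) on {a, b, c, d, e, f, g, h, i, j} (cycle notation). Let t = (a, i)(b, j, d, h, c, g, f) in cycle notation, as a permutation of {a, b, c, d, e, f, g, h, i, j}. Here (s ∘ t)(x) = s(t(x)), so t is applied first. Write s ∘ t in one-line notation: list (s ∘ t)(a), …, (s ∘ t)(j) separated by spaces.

(s ∘ t)(x) = s(t(x)). Computing each image: s(t(a)) = s(i) = f, s(t(b)) = s(j) = i, s(t(c)) = s(g) = d, s(t(d)) = s(h) = c, s(t(e)) = s(e) = b, s(t(f)) = s(b) = h, s(t(g)) = s(f) = a, s(t(h)) = s(c) = e, s(t(i)) = s(a) = g, s(t(j)) = s(d) = j.
Hence s ∘ t = [f i d c b h a e g j].

f i d c b h a e g j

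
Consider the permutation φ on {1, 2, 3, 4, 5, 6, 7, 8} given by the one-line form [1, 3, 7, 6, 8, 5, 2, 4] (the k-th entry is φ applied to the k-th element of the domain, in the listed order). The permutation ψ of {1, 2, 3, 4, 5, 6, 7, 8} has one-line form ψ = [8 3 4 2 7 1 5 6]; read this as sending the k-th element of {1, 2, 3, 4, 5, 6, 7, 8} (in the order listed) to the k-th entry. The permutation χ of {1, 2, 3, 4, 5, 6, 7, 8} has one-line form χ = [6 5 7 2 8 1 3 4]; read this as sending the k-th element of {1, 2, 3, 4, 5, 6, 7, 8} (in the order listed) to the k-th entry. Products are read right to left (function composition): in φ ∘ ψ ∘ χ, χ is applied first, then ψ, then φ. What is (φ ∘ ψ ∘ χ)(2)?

2

Apply the permutations in order: χ(2) = 5, then ψ(5) = 7, then φ(7) = 2. So (φ ∘ ψ ∘ χ)(2) = 2.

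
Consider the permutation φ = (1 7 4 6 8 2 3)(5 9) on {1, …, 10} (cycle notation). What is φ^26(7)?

7 lies in the 7-cycle (1 7 4 6 8 2 3).
Powers repeat with period 7 on this cycle, and 26 mod 7 = 5, so φ^26(7) = φ^5(7).
Advancing 5 steps from 7: 7 → 4 → 6 → 8 → 2 → 3.

3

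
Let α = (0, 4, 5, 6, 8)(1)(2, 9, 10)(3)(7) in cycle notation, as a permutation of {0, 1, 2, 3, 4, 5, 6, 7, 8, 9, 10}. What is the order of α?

15

The disjoint cycles have lengths 5, 3, 1, 1, 1.
The order of α is the least common multiple of its cycle lengths: lcm(5, 3) = 15.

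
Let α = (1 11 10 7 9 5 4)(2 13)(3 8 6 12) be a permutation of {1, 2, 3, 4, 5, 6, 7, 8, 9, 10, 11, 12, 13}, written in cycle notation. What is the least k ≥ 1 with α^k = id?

28

The disjoint cycles have lengths 7, 4, 2.
The order is lcm(7, 4, 2) = 28.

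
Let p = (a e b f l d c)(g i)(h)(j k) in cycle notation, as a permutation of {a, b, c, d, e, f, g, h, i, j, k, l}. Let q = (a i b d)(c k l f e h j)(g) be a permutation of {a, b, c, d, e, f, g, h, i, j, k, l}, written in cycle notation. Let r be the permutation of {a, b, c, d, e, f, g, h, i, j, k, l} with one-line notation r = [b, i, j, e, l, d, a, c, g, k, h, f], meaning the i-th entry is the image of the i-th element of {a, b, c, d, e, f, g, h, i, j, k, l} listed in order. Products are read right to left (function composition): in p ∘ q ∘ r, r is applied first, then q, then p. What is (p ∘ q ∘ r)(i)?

i

(p ∘ q ∘ r)(i) = p(q(r(i))). r(i) = g, then q(g) = g, then p(g) = i, so the result is i.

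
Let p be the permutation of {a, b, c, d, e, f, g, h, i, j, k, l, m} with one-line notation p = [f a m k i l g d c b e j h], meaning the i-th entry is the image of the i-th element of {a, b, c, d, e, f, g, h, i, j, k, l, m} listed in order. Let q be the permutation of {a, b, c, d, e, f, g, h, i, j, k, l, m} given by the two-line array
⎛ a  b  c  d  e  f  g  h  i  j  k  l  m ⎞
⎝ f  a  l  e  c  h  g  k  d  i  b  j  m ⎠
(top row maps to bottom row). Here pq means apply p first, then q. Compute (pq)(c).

m

First apply p: p(c) = m, then q(m) = m. Thus (pq)(c) = m.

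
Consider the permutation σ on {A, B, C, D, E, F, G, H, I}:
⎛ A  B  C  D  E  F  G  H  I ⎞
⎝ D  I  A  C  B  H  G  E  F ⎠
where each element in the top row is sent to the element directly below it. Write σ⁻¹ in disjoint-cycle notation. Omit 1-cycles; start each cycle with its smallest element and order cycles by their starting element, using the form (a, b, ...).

(A, C, D)(B, E, H, F, I)

The cycle decomposition of σ is (A, D, C)(B, I, F, H, E).
The inverse reverses every cycle; in canonical form, σ⁻¹ = (A, C, D)(B, E, H, F, I).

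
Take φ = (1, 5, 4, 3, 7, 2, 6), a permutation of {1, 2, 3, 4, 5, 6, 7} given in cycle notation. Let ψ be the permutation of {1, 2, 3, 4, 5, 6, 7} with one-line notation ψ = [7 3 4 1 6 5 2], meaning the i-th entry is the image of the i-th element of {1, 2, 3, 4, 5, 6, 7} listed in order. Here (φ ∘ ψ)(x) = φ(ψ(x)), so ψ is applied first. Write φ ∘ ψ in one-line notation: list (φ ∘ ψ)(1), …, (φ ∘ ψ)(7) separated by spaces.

(φ ∘ ψ)(x) = φ(ψ(x)). Computing each image: φ(ψ(1)) = φ(7) = 2, φ(ψ(2)) = φ(3) = 7, φ(ψ(3)) = φ(4) = 3, φ(ψ(4)) = φ(1) = 5, φ(ψ(5)) = φ(6) = 1, φ(ψ(6)) = φ(5) = 4, φ(ψ(7)) = φ(2) = 6.
Hence φ ∘ ψ = [2 7 3 5 1 4 6].

2 7 3 5 1 4 6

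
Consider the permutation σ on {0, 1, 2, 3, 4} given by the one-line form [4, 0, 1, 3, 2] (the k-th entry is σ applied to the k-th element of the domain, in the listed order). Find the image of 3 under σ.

3 is element number 4 of the domain, and entry number 4 of the one-line form is 3, so σ(3) = 3.

3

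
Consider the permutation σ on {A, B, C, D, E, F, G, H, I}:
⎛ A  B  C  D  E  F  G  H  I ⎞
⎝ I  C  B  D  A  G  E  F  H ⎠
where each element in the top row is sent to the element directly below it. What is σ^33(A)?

F

Tracing A → I → … returns to A after 6 steps, so A lies in a 6-cycle (A, I, H, F, G, E).
Powers repeat with period 6 on this cycle, and 33 mod 6 = 3, so σ^33(A) = σ^3(A).
Advancing 3 steps from A: A → I → H → F.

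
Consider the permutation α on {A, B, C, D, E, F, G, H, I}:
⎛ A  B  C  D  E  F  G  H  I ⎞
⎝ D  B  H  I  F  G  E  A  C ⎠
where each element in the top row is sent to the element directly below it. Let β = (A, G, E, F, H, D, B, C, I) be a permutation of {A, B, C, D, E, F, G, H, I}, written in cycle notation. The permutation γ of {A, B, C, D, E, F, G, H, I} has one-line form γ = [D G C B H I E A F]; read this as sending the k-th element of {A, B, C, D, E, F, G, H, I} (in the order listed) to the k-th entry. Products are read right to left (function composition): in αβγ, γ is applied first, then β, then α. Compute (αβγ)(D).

H

Apply the permutations in order: γ(D) = B, then β(B) = C, then α(C) = H. So (αβγ)(D) = H.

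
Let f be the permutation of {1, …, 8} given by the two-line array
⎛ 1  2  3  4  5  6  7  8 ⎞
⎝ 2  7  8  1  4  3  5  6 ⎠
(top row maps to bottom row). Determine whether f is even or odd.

In disjoint-cycle form the cycle lengths are 5, 3.
A cycle of length ℓ contributes ℓ−1 transpositions, so f is a product of 4 + 2 = 6 transpositions — even.

even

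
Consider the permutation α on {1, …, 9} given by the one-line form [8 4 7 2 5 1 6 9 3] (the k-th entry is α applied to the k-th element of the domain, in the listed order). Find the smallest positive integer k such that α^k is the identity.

Decomposing into disjoint cycles gives cycle lengths 6, 2, 1.
The order of α is the least common multiple of its cycle lengths: lcm(6, 2) = 6.

6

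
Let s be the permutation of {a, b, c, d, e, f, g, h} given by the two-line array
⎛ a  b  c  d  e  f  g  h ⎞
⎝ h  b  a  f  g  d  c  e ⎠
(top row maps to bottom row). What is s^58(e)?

a

Tracing e → g → … returns to e after 5 steps, so e lies in a 5-cycle (a, h, e, g, c).
On a 5-cycle, s^5 is the identity, so s^58 = s^3 there (58 ≡ 3 mod 5).
Advancing 3 steps from e: e → g → c → a.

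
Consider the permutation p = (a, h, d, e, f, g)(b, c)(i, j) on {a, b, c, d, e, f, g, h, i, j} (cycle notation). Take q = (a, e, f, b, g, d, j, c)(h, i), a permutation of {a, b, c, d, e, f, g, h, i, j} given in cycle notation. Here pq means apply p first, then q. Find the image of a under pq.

i

(pq)(a) = q(p(a)). p(a) = h, then q(h) = i. So (pq)(a) = i.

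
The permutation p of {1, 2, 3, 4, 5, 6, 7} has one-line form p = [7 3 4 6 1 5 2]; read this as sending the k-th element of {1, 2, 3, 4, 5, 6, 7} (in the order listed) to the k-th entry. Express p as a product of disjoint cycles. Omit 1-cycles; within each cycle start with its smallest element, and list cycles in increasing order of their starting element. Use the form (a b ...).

(1 7 2 3 4 6 5)

Iterating p from 1 gives 1 → 7 → 2 → 3 → 4 → 6 → 5 → 1; that is the 7-cycle (1 7 2 3 4 6 5).
Continuing from each remaining unvisited element yields (1 7 2 3 4 6 5).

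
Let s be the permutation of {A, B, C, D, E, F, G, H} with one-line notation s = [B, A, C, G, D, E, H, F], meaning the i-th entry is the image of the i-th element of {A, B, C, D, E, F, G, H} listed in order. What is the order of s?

10

Writing s as disjoint cycles, the cycle lengths are 5, 2, 1.
The order of s is the least common multiple of its cycle lengths: lcm(5, 2) = 10.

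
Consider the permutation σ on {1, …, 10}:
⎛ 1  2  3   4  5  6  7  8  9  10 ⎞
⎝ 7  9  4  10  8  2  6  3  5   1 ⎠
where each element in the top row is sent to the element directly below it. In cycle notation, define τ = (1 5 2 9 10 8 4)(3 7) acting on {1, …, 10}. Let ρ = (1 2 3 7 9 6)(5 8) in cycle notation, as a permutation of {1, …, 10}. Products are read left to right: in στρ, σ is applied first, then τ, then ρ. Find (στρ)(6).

6

Apply the permutations in order: σ(6) = 2, then τ(2) = 9, then ρ(9) = 6. So (στρ)(6) = 6.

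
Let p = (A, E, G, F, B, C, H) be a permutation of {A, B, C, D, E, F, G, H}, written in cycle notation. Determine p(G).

F

Within (A, E, G, F, B, C, H), G ↦ F.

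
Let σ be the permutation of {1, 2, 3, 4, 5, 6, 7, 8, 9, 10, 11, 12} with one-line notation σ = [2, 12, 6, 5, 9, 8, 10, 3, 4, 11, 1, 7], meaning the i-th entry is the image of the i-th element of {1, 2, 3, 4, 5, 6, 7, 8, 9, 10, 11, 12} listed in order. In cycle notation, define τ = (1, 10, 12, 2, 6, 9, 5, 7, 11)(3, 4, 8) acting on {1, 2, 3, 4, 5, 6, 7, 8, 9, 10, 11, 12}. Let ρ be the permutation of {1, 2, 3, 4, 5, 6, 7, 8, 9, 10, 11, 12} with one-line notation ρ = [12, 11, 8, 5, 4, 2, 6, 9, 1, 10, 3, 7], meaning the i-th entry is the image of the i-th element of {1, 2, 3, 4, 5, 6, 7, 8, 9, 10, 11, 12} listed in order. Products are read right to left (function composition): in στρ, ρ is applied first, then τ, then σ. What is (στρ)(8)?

Apply the permutations in order: ρ(8) = 9, then τ(9) = 5, then σ(5) = 9. So (στρ)(8) = 9.

9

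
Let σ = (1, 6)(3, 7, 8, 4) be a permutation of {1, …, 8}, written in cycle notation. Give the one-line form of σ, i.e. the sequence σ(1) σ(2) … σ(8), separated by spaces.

Reading each image from the cycles: 1→6, 2→2, 3→7, 4→3, 5→5, 6→1, 7→8, 8→4.
So the one-line form is 6 2 7 3 5 1 8 4.

6 2 7 3 5 1 8 4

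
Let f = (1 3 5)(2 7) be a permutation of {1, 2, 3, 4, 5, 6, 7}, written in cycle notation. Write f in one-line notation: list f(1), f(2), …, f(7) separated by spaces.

Each element maps to the next entry in its cycle (wrapping to the front): 1↦3, 2↦7, 3↦5, 4↦4, 5↦1, 6↦6, 7↦2.
Listing these in domain order gives 3 7 5 4 1 6 2.

3 7 5 4 1 6 2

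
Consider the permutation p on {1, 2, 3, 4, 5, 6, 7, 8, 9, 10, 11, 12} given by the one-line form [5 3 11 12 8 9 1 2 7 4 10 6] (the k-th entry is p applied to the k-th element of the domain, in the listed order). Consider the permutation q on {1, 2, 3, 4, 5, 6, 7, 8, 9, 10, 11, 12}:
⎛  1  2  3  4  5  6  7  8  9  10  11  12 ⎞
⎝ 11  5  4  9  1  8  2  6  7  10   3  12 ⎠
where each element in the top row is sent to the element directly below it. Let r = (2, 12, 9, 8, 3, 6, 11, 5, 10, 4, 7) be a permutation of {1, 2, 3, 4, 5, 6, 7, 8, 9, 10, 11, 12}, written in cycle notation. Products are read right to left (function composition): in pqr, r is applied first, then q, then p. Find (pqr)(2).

Chase 2: r(2) = 12; q(12) = 12; p(12) = 6. Hence (pqr)(2) = 6.

6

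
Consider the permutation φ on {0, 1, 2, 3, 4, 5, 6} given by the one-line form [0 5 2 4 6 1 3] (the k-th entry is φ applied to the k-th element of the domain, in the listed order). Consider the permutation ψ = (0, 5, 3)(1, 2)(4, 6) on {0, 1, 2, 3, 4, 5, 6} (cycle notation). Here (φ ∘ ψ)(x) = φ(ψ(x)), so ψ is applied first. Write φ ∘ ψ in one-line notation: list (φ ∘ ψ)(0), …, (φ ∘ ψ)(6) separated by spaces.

For each element, apply ψ then φ: 0 → 5 → 1; 1 → 2 → 2; 2 → 1 → 5; 3 → 0 → 0; 4 → 6 → 3; 5 → 3 → 4; 6 → 4 → 6.
So φ ∘ ψ in one-line form is 1 2 5 0 3 4 6.

1 2 5 0 3 4 6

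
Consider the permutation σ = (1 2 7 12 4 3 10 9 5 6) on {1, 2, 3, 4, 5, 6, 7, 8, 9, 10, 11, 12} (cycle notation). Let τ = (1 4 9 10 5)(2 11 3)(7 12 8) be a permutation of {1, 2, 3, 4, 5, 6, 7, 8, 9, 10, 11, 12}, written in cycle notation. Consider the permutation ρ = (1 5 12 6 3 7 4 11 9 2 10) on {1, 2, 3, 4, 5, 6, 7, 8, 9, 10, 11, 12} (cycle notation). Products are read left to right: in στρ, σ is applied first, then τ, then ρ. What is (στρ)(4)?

10

Chase 4: σ(4) = 3; τ(3) = 2; ρ(2) = 10. Hence (στρ)(4) = 10.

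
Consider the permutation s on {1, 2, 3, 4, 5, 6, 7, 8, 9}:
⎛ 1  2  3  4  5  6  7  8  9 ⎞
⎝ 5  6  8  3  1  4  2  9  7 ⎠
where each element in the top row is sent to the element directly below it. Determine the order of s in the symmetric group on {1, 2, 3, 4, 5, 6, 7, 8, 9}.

14

Writing s as disjoint cycles, the cycle lengths are 7, 2.
The order of s is the least common multiple of its cycle lengths: lcm(7, 2) = 14.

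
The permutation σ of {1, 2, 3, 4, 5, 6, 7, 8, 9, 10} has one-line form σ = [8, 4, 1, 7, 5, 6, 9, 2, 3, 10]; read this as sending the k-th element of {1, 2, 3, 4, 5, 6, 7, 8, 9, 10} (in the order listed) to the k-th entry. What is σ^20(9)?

7

Tracing 9 → 3 → … returns to 9 after 7 steps, so 9 lies in a 7-cycle (1 8 2 4 7 9 3).
Powers repeat with period 7 on this cycle, and 20 mod 7 = 6, so σ^20(9) = σ^6(9).
Advancing 6 steps from 9: 9 → 3 → 1 → 8 → 2 → 4 → 7.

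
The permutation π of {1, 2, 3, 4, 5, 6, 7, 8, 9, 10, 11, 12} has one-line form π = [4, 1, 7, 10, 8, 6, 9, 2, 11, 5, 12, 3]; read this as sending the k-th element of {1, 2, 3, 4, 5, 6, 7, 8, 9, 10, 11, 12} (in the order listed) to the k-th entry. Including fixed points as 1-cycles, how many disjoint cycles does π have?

The cycle decomposition is (1, 4, 10, 5, 8, 2)(3, 7, 9, 11, 12)(6), which has 3 cycles (counting 1-cycles).

3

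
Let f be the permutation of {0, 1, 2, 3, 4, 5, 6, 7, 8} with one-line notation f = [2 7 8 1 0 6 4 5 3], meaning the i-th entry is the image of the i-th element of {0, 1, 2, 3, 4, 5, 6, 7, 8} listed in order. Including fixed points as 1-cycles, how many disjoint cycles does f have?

The cycle decomposition is (0, 2, 8, 3, 1, 7, 5, 6, 4), which has 1 cycle (counting 1-cycles).

1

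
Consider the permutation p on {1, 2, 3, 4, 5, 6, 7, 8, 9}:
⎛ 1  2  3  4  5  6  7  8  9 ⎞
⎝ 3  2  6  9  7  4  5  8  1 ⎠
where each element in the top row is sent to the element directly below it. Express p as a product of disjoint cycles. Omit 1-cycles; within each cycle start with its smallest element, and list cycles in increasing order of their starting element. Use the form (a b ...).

Iterating p from 1 gives 1 → 3 → 6 → 4 → 9 → 1; that is the 5-cycle (1 3 6 4 9).
Repeating from the next unused element and collecting all non-trivial cycles gives (1 3 6 4 9)(5 7).

(1 3 6 4 9)(5 7)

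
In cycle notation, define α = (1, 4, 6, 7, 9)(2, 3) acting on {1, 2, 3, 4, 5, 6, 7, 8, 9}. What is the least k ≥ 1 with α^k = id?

The disjoint cycles have lengths 5, 2, 1, 1.
The order of α is the least common multiple of its cycle lengths: lcm(5, 2) = 10.

10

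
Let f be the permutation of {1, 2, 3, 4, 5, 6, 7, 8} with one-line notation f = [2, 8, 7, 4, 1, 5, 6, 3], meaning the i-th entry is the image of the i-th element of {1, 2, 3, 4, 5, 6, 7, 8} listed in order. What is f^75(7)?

Tracing 7 → 6 → … returns to 7 after 7 steps, so 7 lies in a 7-cycle (1 2 8 3 7 6 5).
Since the cycle has length 7, f^75 acts on it the same as f^5 (75 mod 7 = 5).
Advancing 5 steps from 7: 7 → 6 → 5 → 1 → 2 → 8.

8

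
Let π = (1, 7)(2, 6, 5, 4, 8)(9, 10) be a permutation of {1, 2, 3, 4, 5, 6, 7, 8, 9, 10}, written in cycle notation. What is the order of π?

The cycle type of π is (5, 2, 2, 1).
The order is lcm(5, 2, 2) = 10.

10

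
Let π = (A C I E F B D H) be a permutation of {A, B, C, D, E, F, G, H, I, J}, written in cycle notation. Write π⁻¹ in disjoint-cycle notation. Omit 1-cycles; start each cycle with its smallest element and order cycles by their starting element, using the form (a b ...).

(A H D B F E I C)

Inverting a permutation written in cycle notation just reverses the order within every cycle.
After reversing and putting each cycle's least element first, π⁻¹ = (A H D B F E I C).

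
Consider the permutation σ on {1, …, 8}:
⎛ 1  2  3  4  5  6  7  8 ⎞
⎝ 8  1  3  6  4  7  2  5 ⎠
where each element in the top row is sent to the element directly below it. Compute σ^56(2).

Tracing 2 → 1 → … returns to 2 after 7 steps, so 2 lies in a 7-cycle (1, 8, 5, 4, 6, 7, 2).
Since the cycle has length 7, σ^56 acts on it the same as σ^0 (56 mod 7 = 0).
So σ^56(2) = 2.

2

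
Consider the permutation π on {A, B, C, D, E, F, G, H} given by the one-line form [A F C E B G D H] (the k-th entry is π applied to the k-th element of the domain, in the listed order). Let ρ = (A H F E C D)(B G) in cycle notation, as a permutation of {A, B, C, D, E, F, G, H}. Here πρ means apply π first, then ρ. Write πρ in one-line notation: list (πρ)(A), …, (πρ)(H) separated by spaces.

(πρ)(x) = ρ(π(x)). Computing each image: ρ(π(A)) = ρ(A) = H, ρ(π(B)) = ρ(F) = E, ρ(π(C)) = ρ(C) = D, ρ(π(D)) = ρ(E) = C, ρ(π(E)) = ρ(B) = G, ρ(π(F)) = ρ(G) = B, ρ(π(G)) = ρ(D) = A, ρ(π(H)) = ρ(H) = F.
Hence πρ = [H E D C G B A F].

H E D C G B A F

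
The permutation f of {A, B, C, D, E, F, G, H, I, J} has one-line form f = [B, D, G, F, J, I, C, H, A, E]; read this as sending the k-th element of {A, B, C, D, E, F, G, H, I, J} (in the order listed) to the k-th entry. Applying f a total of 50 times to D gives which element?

Tracing D → F → … returns to D after 5 steps, so D lies in a 5-cycle (A B D F I).
Powers repeat with period 5 on this cycle, and 50 mod 5 = 0, so f^50(D) = f^0(D).
So f^50(D) = D.

D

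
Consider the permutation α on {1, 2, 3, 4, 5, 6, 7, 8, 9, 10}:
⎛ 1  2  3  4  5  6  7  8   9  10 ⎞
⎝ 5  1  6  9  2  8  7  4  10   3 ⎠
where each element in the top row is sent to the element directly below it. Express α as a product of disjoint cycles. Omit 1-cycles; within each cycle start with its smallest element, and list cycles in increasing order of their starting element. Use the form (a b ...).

(1 5 2)(3 6 8 4 9 10)

From 1: 1 → 5 → 2 → 1, closing the cycle (1 5 2).
Repeating from the next unused element and collecting all non-trivial cycles gives (1 5 2)(3 6 8 4 9 10).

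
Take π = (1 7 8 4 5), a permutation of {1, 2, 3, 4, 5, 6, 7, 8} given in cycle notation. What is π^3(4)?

7

4 lies in the 5-cycle (1 7 8 4 5).
Advancing 3 steps from 4: 4 → 5 → 1 → 7.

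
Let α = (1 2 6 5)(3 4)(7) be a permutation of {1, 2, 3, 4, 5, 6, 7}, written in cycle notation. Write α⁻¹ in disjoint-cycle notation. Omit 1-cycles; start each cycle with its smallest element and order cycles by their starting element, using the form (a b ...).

(1 5 6 2)(3 4)

Inverting a permutation written in cycle notation just reverses the order within every cycle.
Reversing each cycle of α and rotating so the smallest element leads gives (1 5 6 2)(3 4).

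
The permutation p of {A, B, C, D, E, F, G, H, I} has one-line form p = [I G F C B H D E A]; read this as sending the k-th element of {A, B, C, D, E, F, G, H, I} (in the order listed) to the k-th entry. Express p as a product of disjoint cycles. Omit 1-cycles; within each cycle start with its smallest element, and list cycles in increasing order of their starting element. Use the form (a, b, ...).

From A: A → I → A, closing the cycle (A, I).
Continuing from each remaining unvisited element yields (A, I)(B, G, D, C, F, H, E).

(A, I)(B, G, D, C, F, H, E)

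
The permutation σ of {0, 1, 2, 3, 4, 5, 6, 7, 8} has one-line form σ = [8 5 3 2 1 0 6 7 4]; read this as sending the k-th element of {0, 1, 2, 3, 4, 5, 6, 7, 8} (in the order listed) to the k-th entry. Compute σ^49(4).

Tracing 4 → 1 → … returns to 4 after 5 steps, so 4 lies in a 5-cycle (0 8 4 1 5).
Powers repeat with period 5 on this cycle, and 49 mod 5 = 4, so σ^49(4) = σ^4(4).
Stepping 4 places around the cycle: 4 → 1 → 5 → 0 → 8.

8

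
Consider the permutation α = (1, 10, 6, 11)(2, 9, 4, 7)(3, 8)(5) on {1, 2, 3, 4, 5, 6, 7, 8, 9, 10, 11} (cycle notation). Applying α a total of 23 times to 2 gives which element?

7

2 lies in the 4-cycle (2, 9, 4, 7).
Since the cycle has length 4, α^23 acts on it the same as α^3 (23 mod 4 = 3).
Advancing 3 steps from 2: 2 → 9 → 4 → 7.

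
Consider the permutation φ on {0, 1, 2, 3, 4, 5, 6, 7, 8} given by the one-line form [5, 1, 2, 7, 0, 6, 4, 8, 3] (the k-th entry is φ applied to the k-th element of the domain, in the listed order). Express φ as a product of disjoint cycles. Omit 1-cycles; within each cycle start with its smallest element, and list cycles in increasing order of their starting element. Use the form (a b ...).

Start at 0 and follow images: 0 → 5 → 6 → 4 → 0, giving the cycle (0 5 6 4).
Continuing from each remaining unvisited element yields (0 5 6 4)(3 7 8).

(0 5 6 4)(3 7 8)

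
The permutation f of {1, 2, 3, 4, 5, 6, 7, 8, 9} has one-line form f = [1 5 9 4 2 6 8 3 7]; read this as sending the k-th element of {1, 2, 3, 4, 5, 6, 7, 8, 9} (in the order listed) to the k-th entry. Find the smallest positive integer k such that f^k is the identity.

4

Decomposing into disjoint cycles gives cycle lengths 4, 2, 1, 1, 1.
Since disjoint cycles commute, ord(f) = lcm(4, 2) = 4.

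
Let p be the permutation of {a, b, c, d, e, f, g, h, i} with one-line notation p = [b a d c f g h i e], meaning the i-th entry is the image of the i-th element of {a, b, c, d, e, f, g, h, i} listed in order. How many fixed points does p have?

0

No element satisfies p(x) = x, so there are 0 fixed points.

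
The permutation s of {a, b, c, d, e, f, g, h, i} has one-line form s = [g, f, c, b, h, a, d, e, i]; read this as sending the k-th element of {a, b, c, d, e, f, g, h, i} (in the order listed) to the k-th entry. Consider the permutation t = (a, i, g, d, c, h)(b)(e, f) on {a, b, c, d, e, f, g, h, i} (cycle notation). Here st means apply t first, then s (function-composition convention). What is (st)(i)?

t(i) = g, then s(g) = d; composing gives (st)(i) = d.

d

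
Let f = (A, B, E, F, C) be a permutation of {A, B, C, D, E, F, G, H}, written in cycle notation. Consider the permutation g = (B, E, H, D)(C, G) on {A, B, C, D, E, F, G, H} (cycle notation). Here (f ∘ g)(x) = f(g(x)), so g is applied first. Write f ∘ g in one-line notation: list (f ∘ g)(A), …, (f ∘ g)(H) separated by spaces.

B F G E H C A D

(f ∘ g)(x) = f(g(x)). Computing each image: f(g(A)) = f(A) = B, f(g(B)) = f(E) = F, f(g(C)) = f(G) = G, f(g(D)) = f(B) = E, f(g(E)) = f(H) = H, f(g(F)) = f(F) = C, f(g(G)) = f(C) = A, f(g(H)) = f(D) = D.
Hence f ∘ g = [B F G E H C A D].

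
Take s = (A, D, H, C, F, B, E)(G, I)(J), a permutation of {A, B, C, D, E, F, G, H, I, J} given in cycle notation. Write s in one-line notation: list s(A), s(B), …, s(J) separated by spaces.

D E F H A B I C G J

Each element maps to the next entry in its cycle (wrapping to the front): A↦D, B↦E, C↦F, D↦H, E↦A, F↦B, G↦I, H↦C, I↦G, J↦J.
So the one-line form is D E F H A B I C G J.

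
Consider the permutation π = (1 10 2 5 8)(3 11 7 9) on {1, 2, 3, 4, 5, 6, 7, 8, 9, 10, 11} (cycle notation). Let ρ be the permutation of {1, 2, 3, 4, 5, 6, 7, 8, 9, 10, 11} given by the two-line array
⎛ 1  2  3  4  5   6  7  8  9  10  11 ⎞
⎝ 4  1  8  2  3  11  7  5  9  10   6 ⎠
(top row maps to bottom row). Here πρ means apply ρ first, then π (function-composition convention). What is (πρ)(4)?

(πρ)(4) = π(ρ(4)). ρ(4) = 2, then π(2) = 5. So (πρ)(4) = 5.

5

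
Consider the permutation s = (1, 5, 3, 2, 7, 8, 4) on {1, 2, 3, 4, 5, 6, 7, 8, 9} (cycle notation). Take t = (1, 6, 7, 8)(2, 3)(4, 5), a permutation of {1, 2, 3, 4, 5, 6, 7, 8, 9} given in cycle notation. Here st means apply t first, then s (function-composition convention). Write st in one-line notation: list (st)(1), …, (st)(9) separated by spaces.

Chase each element through t then s: 1 → 6 → 6; 2 → 3 → 2; 3 → 2 → 7; 4 → 5 → 3; 5 → 4 → 1; 6 → 7 → 8; 7 → 8 → 4; 8 → 1 → 5; 9 → 9 → 9.
So st in one-line form is 6 2 7 3 1 8 4 5 9.

6 2 7 3 1 8 4 5 9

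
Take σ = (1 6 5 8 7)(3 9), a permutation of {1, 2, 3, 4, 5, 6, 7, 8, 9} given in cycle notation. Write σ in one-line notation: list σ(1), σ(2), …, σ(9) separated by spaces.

6 2 9 4 8 5 1 7 3

Reading each image from the cycles: 1→6, 2→2, 3→9, 4→4, 5→8, 6→5, 7→1, 8→7, 9→3.
So the one-line form is 6 2 9 4 8 5 1 7 3.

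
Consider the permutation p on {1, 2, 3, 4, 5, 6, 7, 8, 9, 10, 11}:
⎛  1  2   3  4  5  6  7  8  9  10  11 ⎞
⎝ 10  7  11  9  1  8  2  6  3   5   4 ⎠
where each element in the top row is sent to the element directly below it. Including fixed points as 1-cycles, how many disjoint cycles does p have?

The cycle decomposition is (1, 10, 5)(2, 7)(3, 11, 4, 9)(6, 8), which has 4 cycles (counting 1-cycles).

4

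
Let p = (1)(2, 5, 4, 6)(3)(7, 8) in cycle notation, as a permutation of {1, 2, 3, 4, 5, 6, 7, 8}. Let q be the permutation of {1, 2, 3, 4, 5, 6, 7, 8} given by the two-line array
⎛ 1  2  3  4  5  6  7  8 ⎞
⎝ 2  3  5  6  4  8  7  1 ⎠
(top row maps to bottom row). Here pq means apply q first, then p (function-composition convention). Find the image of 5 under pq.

6

First apply q: q(5) = 4, then p(4) = 6. Thus (pq)(5) = 6.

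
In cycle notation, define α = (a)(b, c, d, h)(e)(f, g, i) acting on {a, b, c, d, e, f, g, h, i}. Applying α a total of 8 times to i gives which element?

i lies in the 3-cycle (f, g, i).
Since the cycle has length 3, α^8 acts on it the same as α^2 (8 mod 3 = 2).
Advancing 2 steps from i: i → f → g.

g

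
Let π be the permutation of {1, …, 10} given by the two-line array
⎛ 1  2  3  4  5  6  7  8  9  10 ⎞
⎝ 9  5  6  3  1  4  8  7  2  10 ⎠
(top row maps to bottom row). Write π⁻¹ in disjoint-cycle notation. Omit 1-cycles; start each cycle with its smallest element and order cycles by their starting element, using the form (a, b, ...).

(1, 5, 2, 9)(3, 4, 6)(7, 8)

First write π in disjoint cycles: (1, 9, 2, 5)(3, 6, 4)(7, 8).
Reversing each cycle (and rotating so the smallest element leads) gives π⁻¹ = (1, 5, 2, 9)(3, 4, 6)(7, 8).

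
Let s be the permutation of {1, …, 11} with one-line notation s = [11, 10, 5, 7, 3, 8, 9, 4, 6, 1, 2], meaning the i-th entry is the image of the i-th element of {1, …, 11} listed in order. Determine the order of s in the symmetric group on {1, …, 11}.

The disjoint-cycle form of s has cycle lengths 5, 4, 2.
The order of s is the least common multiple of its cycle lengths: lcm(5, 4, 2) = 20.

20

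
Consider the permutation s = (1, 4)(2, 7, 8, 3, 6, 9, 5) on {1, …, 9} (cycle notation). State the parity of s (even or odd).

odd

The cycle lengths are 7, 2.
A cycle is odd iff its length is even; s has 1 even-length cycle, so sgn(s) = (−1)^1 and s is odd.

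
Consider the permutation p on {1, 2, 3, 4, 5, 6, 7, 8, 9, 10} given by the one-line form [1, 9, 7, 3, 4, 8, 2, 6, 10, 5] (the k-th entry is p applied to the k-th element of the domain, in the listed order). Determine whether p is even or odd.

In disjoint-cycle form the cycle lengths are 7, 2, 1.
A cycle of length ℓ contributes ℓ−1 transpositions, so p is a product of 6 + 1 = 7 transpositions — odd.

odd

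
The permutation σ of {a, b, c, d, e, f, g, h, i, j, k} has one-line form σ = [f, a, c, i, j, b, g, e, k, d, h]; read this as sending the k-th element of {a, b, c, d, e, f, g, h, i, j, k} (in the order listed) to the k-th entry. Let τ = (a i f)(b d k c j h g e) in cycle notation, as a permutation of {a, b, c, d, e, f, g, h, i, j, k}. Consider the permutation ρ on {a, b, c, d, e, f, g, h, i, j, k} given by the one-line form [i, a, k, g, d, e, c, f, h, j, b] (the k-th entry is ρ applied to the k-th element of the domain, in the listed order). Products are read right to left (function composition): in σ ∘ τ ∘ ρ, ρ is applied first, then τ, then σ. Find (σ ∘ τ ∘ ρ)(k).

Apply the permutations in order: ρ(k) = b, then τ(b) = d, then σ(d) = i. So (σ ∘ τ ∘ ρ)(k) = i.

i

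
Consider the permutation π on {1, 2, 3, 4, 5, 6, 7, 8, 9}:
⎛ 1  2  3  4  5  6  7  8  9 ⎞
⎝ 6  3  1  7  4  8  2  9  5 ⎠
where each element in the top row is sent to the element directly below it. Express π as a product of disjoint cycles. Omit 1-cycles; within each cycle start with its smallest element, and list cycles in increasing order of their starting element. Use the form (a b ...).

Start at 1 and follow images: 1 → 6 → 8 → 9 → 5 → 4 → 7 → 2 → 3 → 1, giving the cycle (1 6 8 9 5 4 7 2 3).
Continuing from each remaining unvisited element yields (1 6 8 9 5 4 7 2 3).

(1 6 8 9 5 4 7 2 3)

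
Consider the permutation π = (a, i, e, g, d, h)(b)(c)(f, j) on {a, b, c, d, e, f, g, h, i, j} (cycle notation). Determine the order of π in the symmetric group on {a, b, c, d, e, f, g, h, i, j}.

6

The cycle type of π is (6, 2, 1, 1).
Since disjoint cycles commute, ord(π) = lcm(6, 2) = 6.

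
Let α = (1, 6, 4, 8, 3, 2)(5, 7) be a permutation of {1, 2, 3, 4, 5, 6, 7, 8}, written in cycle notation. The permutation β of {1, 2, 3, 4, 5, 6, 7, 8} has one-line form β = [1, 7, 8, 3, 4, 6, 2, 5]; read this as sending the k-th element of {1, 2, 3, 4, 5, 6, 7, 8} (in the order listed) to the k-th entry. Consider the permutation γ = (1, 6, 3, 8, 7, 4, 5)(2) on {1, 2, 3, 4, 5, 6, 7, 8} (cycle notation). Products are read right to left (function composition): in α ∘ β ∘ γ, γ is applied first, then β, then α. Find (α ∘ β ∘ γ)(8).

1

(α ∘ β ∘ γ)(8) = α(β(γ(8))). γ(8) = 7, then β(7) = 2, then α(2) = 1, so the result is 1.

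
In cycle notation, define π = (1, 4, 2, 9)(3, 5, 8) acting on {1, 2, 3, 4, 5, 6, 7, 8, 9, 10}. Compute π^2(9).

9 lies in the 4-cycle (1, 4, 2, 9).
Stepping 2 places around the cycle: 9 → 1 → 4.

4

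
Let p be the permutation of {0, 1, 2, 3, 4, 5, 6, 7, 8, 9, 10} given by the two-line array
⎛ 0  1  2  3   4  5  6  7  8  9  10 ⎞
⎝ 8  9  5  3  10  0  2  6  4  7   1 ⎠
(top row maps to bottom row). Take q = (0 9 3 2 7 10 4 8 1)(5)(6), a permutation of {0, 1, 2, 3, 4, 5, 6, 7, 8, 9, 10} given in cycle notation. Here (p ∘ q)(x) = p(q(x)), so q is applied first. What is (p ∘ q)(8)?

(p ∘ q)(8) = p(q(8)). q(8) = 1, then p(1) = 9. So (p ∘ q)(8) = 9.

9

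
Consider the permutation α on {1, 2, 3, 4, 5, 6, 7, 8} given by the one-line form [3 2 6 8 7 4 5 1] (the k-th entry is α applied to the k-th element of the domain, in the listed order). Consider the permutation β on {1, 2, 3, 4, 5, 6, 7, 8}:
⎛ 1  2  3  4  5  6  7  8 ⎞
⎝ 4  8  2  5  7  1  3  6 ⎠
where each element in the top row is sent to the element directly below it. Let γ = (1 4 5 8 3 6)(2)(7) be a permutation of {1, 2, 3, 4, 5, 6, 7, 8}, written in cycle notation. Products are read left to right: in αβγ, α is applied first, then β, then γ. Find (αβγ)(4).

Chase 4: α(4) = 8; β(8) = 6; γ(6) = 1. Hence (αβγ)(4) = 1.

1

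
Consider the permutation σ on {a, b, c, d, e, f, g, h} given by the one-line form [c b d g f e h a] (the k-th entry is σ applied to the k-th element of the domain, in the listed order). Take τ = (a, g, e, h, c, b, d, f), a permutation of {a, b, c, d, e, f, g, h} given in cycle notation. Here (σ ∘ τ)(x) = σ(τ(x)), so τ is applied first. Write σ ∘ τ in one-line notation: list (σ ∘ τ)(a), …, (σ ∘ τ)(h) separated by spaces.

h g b e a c f d

(σ ∘ τ)(x) = σ(τ(x)). Computing each image: σ(τ(a)) = σ(g) = h, σ(τ(b)) = σ(d) = g, σ(τ(c)) = σ(b) = b, σ(τ(d)) = σ(f) = e, σ(τ(e)) = σ(h) = a, σ(τ(f)) = σ(a) = c, σ(τ(g)) = σ(e) = f, σ(τ(h)) = σ(c) = d.
Hence σ ∘ τ = [h g b e a c f d].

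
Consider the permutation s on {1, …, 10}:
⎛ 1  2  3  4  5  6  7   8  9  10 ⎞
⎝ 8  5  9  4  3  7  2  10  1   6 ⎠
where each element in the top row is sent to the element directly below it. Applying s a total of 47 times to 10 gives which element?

7

Tracing 10 → 6 → … returns to 10 after 9 steps, so 10 lies in a 9-cycle (1, 8, 10, 6, 7, 2, 5, 3, 9).
Since the cycle has length 9, s^47 acts on it the same as s^2 (47 mod 9 = 2).
Stepping 2 places around the cycle: 10 → 6 → 7.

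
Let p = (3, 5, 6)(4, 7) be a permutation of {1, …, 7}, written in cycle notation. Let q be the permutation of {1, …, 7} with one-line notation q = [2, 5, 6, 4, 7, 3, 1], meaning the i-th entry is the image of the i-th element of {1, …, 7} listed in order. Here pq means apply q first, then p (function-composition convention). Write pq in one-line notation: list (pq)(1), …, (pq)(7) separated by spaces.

(pq)(x) = p(q(x)). Computing each image: p(q(1)) = p(2) = 2, p(q(2)) = p(5) = 6, p(q(3)) = p(6) = 3, p(q(4)) = p(4) = 7, p(q(5)) = p(7) = 4, p(q(6)) = p(3) = 5, p(q(7)) = p(1) = 1.
Hence pq = [2 6 3 7 4 5 1].

2 6 3 7 4 5 1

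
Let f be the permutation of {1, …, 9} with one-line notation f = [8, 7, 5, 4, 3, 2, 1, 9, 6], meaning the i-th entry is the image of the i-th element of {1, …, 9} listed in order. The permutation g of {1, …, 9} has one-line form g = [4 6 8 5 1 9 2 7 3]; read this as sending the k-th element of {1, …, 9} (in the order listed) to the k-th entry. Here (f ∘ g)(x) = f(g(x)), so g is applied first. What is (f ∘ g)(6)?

6

g(6) = 9, then f(9) = 6; composing gives (f ∘ g)(6) = 6.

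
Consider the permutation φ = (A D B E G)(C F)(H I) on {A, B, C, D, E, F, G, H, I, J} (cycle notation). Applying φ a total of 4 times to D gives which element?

D lies in the 5-cycle (A D B E G).
Advancing 4 steps from D: D → B → E → G → A.

A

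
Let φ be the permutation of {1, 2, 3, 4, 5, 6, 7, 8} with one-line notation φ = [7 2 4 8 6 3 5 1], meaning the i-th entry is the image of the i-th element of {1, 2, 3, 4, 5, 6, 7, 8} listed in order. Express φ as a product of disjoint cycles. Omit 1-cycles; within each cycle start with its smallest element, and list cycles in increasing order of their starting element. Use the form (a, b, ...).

(1, 7, 5, 6, 3, 4, 8)

Start at 1 and follow images: 1 → 7 → 5 → 6 → 3 → 4 → 8 → 1, giving the cycle (1, 7, 5, 6, 3, 4, 8).
Repeating from the next unused element and collecting all non-trivial cycles gives (1, 7, 5, 6, 3, 4, 8).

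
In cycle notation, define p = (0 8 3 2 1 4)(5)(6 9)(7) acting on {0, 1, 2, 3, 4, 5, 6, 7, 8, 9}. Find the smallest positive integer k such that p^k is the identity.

6

The cycle type of p is (6, 2, 1, 1).
The order is lcm(6, 2) = 6.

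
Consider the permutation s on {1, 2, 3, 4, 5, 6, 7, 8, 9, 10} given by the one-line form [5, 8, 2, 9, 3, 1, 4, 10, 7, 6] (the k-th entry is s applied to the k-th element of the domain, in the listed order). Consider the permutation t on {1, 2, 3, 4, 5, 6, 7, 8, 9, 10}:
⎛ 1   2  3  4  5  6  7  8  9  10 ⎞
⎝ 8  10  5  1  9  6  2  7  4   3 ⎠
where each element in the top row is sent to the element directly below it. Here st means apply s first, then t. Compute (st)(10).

6

First apply s: s(10) = 6, then t(6) = 6. Thus (st)(10) = 6.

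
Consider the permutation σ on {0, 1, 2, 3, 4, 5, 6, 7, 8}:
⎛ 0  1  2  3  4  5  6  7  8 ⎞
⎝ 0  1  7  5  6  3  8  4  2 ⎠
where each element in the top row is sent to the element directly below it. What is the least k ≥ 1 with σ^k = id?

10

Decomposing into disjoint cycles gives cycle lengths 5, 2, 1, 1.
The order of σ is the least common multiple of its cycle lengths: lcm(5, 2) = 10.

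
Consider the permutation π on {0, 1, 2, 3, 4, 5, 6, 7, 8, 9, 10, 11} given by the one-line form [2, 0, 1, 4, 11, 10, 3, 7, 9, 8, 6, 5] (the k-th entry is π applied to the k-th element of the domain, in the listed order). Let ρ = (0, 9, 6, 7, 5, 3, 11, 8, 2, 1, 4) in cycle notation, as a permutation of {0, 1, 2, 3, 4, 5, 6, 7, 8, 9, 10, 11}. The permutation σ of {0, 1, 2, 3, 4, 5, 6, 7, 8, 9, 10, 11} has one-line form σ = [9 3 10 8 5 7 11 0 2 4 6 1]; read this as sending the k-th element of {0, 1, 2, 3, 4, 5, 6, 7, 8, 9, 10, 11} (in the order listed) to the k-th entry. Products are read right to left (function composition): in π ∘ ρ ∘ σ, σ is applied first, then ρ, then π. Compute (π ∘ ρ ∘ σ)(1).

(π ∘ ρ ∘ σ)(1) = π(ρ(σ(1))). σ(1) = 3, then ρ(3) = 11, then π(11) = 5, so the result is 5.

5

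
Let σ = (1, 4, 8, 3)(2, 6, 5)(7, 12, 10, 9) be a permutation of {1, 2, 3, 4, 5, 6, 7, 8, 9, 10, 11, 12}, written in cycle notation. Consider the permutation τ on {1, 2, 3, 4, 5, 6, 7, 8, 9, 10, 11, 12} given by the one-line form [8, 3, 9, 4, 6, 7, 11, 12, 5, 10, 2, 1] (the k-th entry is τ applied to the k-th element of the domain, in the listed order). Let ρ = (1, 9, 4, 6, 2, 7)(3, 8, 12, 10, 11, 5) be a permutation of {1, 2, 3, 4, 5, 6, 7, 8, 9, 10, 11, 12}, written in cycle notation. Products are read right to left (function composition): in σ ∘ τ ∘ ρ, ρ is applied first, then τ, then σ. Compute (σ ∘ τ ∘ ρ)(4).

12

Apply the permutations in order: ρ(4) = 6, then τ(6) = 7, then σ(7) = 12. So (σ ∘ τ ∘ ρ)(4) = 12.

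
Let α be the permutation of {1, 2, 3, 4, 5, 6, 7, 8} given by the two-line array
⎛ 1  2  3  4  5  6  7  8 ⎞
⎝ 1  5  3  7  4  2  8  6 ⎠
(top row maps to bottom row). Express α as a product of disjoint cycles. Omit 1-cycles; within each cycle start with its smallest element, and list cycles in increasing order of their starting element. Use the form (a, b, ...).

Iterating α from 2 gives 2 → 5 → 4 → 7 → 8 → 6 → 2; that is the 6-cycle (2, 5, 4, 7, 8, 6).
Continuing from each remaining unvisited element yields (2, 5, 4, 7, 8, 6).

(2, 5, 4, 7, 8, 6)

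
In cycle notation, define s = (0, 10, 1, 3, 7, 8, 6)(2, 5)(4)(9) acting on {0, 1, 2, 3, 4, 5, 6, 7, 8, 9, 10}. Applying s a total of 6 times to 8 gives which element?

8 lies in the 7-cycle (0, 10, 1, 3, 7, 8, 6).
Advancing 6 steps from 8: 8 → 6 → 0 → 10 → 1 → 3 → 7.

7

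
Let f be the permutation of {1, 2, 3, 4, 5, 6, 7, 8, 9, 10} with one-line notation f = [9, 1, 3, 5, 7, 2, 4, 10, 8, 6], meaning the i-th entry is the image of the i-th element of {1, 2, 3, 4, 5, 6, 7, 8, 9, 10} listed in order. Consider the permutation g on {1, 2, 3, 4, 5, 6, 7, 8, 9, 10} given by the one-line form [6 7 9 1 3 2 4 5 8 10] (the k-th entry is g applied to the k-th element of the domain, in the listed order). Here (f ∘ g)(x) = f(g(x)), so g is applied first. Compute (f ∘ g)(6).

1

First apply g: g(6) = 2, then f(2) = 1. Thus (f ∘ g)(6) = 1.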